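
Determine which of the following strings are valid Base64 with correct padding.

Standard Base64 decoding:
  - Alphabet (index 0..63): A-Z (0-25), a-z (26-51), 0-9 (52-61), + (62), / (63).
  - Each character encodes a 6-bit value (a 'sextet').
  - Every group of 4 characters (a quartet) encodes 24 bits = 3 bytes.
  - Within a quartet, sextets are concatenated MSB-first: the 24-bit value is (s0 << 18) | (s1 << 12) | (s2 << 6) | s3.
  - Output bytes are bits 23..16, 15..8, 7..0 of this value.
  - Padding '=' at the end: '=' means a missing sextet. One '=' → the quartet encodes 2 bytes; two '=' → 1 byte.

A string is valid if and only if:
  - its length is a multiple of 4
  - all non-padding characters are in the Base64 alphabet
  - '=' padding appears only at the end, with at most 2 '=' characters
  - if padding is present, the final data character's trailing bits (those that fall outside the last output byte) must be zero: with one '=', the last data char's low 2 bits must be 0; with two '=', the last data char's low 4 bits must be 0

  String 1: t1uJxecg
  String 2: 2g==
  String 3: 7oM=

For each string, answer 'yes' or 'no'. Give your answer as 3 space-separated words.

Answer: yes yes yes

Derivation:
String 1: 't1uJxecg' → valid
String 2: '2g==' → valid
String 3: '7oM=' → valid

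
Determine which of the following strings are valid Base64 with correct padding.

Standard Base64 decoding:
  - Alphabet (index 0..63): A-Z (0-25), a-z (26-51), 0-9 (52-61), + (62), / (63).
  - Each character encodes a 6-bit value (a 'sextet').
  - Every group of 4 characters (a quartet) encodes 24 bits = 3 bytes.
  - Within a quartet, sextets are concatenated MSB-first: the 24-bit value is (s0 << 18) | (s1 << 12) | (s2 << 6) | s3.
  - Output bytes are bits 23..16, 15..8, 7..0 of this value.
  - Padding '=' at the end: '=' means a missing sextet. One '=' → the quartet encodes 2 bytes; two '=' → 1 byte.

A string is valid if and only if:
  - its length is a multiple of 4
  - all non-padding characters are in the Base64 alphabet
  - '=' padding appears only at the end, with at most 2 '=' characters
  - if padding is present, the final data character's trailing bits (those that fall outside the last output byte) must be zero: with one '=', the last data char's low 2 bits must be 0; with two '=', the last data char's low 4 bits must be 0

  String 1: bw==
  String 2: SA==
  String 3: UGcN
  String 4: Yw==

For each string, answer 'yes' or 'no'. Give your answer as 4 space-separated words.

Answer: yes yes yes yes

Derivation:
String 1: 'bw==' → valid
String 2: 'SA==' → valid
String 3: 'UGcN' → valid
String 4: 'Yw==' → valid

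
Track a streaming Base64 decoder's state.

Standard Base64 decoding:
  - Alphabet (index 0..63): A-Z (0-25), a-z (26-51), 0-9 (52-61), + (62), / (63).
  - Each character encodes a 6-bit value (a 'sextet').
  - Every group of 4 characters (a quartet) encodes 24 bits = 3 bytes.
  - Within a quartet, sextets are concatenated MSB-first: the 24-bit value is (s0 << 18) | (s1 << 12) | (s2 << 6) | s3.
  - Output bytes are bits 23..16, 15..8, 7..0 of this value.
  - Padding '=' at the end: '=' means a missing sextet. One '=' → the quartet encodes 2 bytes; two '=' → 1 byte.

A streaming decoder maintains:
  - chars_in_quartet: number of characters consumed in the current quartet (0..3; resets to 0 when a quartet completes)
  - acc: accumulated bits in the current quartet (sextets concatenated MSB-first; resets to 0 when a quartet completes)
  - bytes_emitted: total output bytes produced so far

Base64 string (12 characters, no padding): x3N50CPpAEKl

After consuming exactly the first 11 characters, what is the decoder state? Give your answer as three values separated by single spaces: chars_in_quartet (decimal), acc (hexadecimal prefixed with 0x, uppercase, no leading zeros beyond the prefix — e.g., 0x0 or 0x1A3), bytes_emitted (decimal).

After char 0 ('x'=49): chars_in_quartet=1 acc=0x31 bytes_emitted=0
After char 1 ('3'=55): chars_in_quartet=2 acc=0xC77 bytes_emitted=0
After char 2 ('N'=13): chars_in_quartet=3 acc=0x31DCD bytes_emitted=0
After char 3 ('5'=57): chars_in_quartet=4 acc=0xC77379 -> emit C7 73 79, reset; bytes_emitted=3
After char 4 ('0'=52): chars_in_quartet=1 acc=0x34 bytes_emitted=3
After char 5 ('C'=2): chars_in_quartet=2 acc=0xD02 bytes_emitted=3
After char 6 ('P'=15): chars_in_quartet=3 acc=0x3408F bytes_emitted=3
After char 7 ('p'=41): chars_in_quartet=4 acc=0xD023E9 -> emit D0 23 E9, reset; bytes_emitted=6
After char 8 ('A'=0): chars_in_quartet=1 acc=0x0 bytes_emitted=6
After char 9 ('E'=4): chars_in_quartet=2 acc=0x4 bytes_emitted=6
After char 10 ('K'=10): chars_in_quartet=3 acc=0x10A bytes_emitted=6

Answer: 3 0x10A 6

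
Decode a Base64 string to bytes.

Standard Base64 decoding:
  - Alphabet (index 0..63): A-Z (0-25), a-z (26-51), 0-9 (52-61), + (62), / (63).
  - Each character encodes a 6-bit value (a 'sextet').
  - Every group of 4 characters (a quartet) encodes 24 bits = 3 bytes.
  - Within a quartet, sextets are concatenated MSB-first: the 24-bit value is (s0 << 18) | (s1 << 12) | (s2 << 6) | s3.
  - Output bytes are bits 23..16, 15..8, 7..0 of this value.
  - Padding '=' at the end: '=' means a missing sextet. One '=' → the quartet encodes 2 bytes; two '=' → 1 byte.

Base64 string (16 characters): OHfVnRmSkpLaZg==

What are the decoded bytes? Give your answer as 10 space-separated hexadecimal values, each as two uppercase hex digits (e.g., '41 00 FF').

Answer: 38 77 D5 9D 19 92 92 92 DA 66

Derivation:
After char 0 ('O'=14): chars_in_quartet=1 acc=0xE bytes_emitted=0
After char 1 ('H'=7): chars_in_quartet=2 acc=0x387 bytes_emitted=0
After char 2 ('f'=31): chars_in_quartet=3 acc=0xE1DF bytes_emitted=0
After char 3 ('V'=21): chars_in_quartet=4 acc=0x3877D5 -> emit 38 77 D5, reset; bytes_emitted=3
After char 4 ('n'=39): chars_in_quartet=1 acc=0x27 bytes_emitted=3
After char 5 ('R'=17): chars_in_quartet=2 acc=0x9D1 bytes_emitted=3
After char 6 ('m'=38): chars_in_quartet=3 acc=0x27466 bytes_emitted=3
After char 7 ('S'=18): chars_in_quartet=4 acc=0x9D1992 -> emit 9D 19 92, reset; bytes_emitted=6
After char 8 ('k'=36): chars_in_quartet=1 acc=0x24 bytes_emitted=6
After char 9 ('p'=41): chars_in_quartet=2 acc=0x929 bytes_emitted=6
After char 10 ('L'=11): chars_in_quartet=3 acc=0x24A4B bytes_emitted=6
After char 11 ('a'=26): chars_in_quartet=4 acc=0x9292DA -> emit 92 92 DA, reset; bytes_emitted=9
After char 12 ('Z'=25): chars_in_quartet=1 acc=0x19 bytes_emitted=9
After char 13 ('g'=32): chars_in_quartet=2 acc=0x660 bytes_emitted=9
Padding '==': partial quartet acc=0x660 -> emit 66; bytes_emitted=10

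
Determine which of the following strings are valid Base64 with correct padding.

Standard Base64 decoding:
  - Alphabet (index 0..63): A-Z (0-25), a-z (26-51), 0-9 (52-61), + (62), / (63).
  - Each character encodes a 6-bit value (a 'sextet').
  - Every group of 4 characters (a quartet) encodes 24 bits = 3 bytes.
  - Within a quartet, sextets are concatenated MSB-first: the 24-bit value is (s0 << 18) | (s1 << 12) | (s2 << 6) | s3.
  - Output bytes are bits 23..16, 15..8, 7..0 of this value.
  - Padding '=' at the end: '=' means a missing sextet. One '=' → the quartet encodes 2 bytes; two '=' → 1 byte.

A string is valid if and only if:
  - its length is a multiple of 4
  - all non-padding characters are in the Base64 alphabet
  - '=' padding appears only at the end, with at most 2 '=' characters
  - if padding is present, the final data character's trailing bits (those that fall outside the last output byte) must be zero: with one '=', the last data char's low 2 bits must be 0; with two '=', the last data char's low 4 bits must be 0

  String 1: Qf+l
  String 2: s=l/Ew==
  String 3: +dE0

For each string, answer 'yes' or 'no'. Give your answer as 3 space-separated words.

Answer: yes no yes

Derivation:
String 1: 'Qf+l' → valid
String 2: 's=l/Ew==' → invalid (bad char(s): ['=']; '=' in middle)
String 3: '+dE0' → valid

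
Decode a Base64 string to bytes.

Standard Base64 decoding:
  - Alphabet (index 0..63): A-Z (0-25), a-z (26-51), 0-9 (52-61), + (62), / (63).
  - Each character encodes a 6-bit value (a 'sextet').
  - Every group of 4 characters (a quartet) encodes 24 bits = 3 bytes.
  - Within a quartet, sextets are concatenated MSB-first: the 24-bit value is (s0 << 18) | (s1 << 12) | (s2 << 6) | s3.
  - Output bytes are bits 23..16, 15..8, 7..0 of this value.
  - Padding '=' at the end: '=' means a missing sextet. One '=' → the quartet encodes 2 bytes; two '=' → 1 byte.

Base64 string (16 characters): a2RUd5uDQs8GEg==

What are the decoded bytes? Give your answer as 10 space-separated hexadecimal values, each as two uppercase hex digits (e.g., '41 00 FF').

After char 0 ('a'=26): chars_in_quartet=1 acc=0x1A bytes_emitted=0
After char 1 ('2'=54): chars_in_quartet=2 acc=0x6B6 bytes_emitted=0
After char 2 ('R'=17): chars_in_quartet=3 acc=0x1AD91 bytes_emitted=0
After char 3 ('U'=20): chars_in_quartet=4 acc=0x6B6454 -> emit 6B 64 54, reset; bytes_emitted=3
After char 4 ('d'=29): chars_in_quartet=1 acc=0x1D bytes_emitted=3
After char 5 ('5'=57): chars_in_quartet=2 acc=0x779 bytes_emitted=3
After char 6 ('u'=46): chars_in_quartet=3 acc=0x1DE6E bytes_emitted=3
After char 7 ('D'=3): chars_in_quartet=4 acc=0x779B83 -> emit 77 9B 83, reset; bytes_emitted=6
After char 8 ('Q'=16): chars_in_quartet=1 acc=0x10 bytes_emitted=6
After char 9 ('s'=44): chars_in_quartet=2 acc=0x42C bytes_emitted=6
After char 10 ('8'=60): chars_in_quartet=3 acc=0x10B3C bytes_emitted=6
After char 11 ('G'=6): chars_in_quartet=4 acc=0x42CF06 -> emit 42 CF 06, reset; bytes_emitted=9
After char 12 ('E'=4): chars_in_quartet=1 acc=0x4 bytes_emitted=9
After char 13 ('g'=32): chars_in_quartet=2 acc=0x120 bytes_emitted=9
Padding '==': partial quartet acc=0x120 -> emit 12; bytes_emitted=10

Answer: 6B 64 54 77 9B 83 42 CF 06 12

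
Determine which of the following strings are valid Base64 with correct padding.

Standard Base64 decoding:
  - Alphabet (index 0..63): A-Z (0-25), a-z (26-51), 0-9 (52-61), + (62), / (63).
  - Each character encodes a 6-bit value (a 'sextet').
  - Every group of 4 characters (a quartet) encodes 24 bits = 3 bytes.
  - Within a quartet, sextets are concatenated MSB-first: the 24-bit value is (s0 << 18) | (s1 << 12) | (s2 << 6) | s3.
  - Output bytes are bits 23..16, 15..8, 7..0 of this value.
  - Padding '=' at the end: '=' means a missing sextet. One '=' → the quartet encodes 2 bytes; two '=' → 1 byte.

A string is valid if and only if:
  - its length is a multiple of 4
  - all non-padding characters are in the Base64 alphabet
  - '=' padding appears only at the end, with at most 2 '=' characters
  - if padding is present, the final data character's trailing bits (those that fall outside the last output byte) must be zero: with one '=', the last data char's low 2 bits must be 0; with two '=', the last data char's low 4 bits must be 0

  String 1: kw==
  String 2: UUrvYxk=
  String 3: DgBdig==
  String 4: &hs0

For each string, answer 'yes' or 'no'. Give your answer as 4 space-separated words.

String 1: 'kw==' → valid
String 2: 'UUrvYxk=' → valid
String 3: 'DgBdig==' → valid
String 4: '&hs0' → invalid (bad char(s): ['&'])

Answer: yes yes yes no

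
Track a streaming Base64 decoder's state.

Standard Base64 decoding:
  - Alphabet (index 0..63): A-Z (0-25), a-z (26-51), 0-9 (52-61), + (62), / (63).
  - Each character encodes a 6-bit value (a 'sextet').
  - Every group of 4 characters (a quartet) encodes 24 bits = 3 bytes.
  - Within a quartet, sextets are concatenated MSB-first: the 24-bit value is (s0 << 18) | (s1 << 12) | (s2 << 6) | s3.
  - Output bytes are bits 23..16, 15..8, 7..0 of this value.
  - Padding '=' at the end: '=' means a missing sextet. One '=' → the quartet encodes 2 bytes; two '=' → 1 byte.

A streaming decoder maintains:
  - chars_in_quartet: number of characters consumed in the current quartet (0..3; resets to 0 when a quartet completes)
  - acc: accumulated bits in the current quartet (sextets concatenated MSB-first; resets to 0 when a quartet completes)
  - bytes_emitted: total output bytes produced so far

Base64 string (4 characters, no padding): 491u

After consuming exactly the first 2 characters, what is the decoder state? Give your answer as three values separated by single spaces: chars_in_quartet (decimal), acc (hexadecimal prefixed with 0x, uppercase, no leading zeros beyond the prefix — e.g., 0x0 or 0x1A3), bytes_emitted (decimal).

After char 0 ('4'=56): chars_in_quartet=1 acc=0x38 bytes_emitted=0
After char 1 ('9'=61): chars_in_quartet=2 acc=0xE3D bytes_emitted=0

Answer: 2 0xE3D 0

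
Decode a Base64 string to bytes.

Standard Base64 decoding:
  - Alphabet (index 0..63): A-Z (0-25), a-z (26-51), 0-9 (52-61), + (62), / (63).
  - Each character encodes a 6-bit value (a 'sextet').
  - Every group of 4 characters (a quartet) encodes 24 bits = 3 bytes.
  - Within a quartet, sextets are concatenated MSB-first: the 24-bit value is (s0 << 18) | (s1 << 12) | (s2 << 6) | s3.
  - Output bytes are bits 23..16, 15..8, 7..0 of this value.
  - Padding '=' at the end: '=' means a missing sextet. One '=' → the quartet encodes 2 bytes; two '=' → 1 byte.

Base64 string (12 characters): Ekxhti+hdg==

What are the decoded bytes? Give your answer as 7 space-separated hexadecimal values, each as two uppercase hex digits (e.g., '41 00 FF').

After char 0 ('E'=4): chars_in_quartet=1 acc=0x4 bytes_emitted=0
After char 1 ('k'=36): chars_in_quartet=2 acc=0x124 bytes_emitted=0
After char 2 ('x'=49): chars_in_quartet=3 acc=0x4931 bytes_emitted=0
After char 3 ('h'=33): chars_in_quartet=4 acc=0x124C61 -> emit 12 4C 61, reset; bytes_emitted=3
After char 4 ('t'=45): chars_in_quartet=1 acc=0x2D bytes_emitted=3
After char 5 ('i'=34): chars_in_quartet=2 acc=0xB62 bytes_emitted=3
After char 6 ('+'=62): chars_in_quartet=3 acc=0x2D8BE bytes_emitted=3
After char 7 ('h'=33): chars_in_quartet=4 acc=0xB62FA1 -> emit B6 2F A1, reset; bytes_emitted=6
After char 8 ('d'=29): chars_in_quartet=1 acc=0x1D bytes_emitted=6
After char 9 ('g'=32): chars_in_quartet=2 acc=0x760 bytes_emitted=6
Padding '==': partial quartet acc=0x760 -> emit 76; bytes_emitted=7

Answer: 12 4C 61 B6 2F A1 76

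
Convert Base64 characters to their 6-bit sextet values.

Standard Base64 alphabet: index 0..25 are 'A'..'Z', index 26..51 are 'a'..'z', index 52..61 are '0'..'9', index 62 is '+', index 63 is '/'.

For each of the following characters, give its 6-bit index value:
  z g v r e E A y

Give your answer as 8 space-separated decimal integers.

Answer: 51 32 47 43 30 4 0 50

Derivation:
'z': a..z range, 26 + ord('z') − ord('a') = 51
'g': a..z range, 26 + ord('g') − ord('a') = 32
'v': a..z range, 26 + ord('v') − ord('a') = 47
'r': a..z range, 26 + ord('r') − ord('a') = 43
'e': a..z range, 26 + ord('e') − ord('a') = 30
'E': A..Z range, ord('E') − ord('A') = 4
'A': A..Z range, ord('A') − ord('A') = 0
'y': a..z range, 26 + ord('y') − ord('a') = 50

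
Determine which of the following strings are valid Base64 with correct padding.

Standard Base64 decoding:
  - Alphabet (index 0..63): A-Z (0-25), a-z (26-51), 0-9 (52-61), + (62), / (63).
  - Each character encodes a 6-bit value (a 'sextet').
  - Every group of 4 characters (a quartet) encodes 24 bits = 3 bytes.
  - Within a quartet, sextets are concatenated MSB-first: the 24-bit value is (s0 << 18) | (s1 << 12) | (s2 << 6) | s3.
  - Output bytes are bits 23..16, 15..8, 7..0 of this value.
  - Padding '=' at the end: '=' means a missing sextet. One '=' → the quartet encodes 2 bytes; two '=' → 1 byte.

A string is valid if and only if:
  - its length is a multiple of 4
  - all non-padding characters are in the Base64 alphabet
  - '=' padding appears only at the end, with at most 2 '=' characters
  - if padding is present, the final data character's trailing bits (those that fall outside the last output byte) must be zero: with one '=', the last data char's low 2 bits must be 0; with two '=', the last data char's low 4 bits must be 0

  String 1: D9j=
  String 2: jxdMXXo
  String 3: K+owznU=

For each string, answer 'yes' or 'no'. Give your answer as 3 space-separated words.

String 1: 'D9j=' → invalid (bad trailing bits)
String 2: 'jxdMXXo' → invalid (len=7 not mult of 4)
String 3: 'K+owznU=' → valid

Answer: no no yes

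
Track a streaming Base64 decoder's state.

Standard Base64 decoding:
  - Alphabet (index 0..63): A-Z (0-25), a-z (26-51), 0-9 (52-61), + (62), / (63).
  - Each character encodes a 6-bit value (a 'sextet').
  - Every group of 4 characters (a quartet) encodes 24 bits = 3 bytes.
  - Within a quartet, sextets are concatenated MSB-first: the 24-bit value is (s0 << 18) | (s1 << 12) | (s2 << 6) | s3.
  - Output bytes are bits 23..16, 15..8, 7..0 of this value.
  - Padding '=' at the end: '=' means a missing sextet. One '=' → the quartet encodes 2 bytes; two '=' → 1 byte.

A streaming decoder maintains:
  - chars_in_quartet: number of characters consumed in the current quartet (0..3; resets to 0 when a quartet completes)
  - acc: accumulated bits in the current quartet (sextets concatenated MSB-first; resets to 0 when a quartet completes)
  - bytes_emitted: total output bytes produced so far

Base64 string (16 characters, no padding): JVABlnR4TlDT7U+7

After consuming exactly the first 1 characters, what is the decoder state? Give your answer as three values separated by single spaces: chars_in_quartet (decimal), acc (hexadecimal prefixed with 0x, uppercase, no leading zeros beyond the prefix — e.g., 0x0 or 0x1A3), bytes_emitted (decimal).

After char 0 ('J'=9): chars_in_quartet=1 acc=0x9 bytes_emitted=0

Answer: 1 0x9 0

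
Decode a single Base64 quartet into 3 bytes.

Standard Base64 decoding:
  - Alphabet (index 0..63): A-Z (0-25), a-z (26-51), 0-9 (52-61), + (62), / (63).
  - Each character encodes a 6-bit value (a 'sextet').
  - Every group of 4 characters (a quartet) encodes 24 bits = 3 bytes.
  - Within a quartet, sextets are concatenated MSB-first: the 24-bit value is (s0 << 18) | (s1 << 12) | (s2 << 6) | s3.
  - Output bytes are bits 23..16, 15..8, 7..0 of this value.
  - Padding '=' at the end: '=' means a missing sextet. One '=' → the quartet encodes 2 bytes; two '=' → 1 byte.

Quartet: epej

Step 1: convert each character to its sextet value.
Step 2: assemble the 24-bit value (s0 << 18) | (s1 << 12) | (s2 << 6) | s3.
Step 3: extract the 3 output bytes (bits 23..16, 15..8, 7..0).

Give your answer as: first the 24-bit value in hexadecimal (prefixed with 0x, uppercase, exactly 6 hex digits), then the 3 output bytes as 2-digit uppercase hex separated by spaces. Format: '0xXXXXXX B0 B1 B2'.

Answer: 0x7A97A3 7A 97 A3

Derivation:
Sextets: e=30, p=41, e=30, j=35
24-bit: (30<<18) | (41<<12) | (30<<6) | 35
      = 0x780000 | 0x029000 | 0x000780 | 0x000023
      = 0x7A97A3
Bytes: (v>>16)&0xFF=7A, (v>>8)&0xFF=97, v&0xFF=A3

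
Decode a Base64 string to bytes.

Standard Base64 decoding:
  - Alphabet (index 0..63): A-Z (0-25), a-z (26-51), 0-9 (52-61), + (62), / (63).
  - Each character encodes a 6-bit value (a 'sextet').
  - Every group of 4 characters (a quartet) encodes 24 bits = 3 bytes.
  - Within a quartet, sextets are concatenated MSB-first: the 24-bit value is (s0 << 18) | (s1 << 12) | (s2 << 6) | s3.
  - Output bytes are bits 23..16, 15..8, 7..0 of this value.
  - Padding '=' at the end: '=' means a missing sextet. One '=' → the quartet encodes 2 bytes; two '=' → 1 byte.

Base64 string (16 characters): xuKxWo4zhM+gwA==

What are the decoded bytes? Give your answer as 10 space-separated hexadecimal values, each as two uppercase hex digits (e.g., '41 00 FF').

After char 0 ('x'=49): chars_in_quartet=1 acc=0x31 bytes_emitted=0
After char 1 ('u'=46): chars_in_quartet=2 acc=0xC6E bytes_emitted=0
After char 2 ('K'=10): chars_in_quartet=3 acc=0x31B8A bytes_emitted=0
After char 3 ('x'=49): chars_in_quartet=4 acc=0xC6E2B1 -> emit C6 E2 B1, reset; bytes_emitted=3
After char 4 ('W'=22): chars_in_quartet=1 acc=0x16 bytes_emitted=3
After char 5 ('o'=40): chars_in_quartet=2 acc=0x5A8 bytes_emitted=3
After char 6 ('4'=56): chars_in_quartet=3 acc=0x16A38 bytes_emitted=3
After char 7 ('z'=51): chars_in_quartet=4 acc=0x5A8E33 -> emit 5A 8E 33, reset; bytes_emitted=6
After char 8 ('h'=33): chars_in_quartet=1 acc=0x21 bytes_emitted=6
After char 9 ('M'=12): chars_in_quartet=2 acc=0x84C bytes_emitted=6
After char 10 ('+'=62): chars_in_quartet=3 acc=0x2133E bytes_emitted=6
After char 11 ('g'=32): chars_in_quartet=4 acc=0x84CFA0 -> emit 84 CF A0, reset; bytes_emitted=9
After char 12 ('w'=48): chars_in_quartet=1 acc=0x30 bytes_emitted=9
After char 13 ('A'=0): chars_in_quartet=2 acc=0xC00 bytes_emitted=9
Padding '==': partial quartet acc=0xC00 -> emit C0; bytes_emitted=10

Answer: C6 E2 B1 5A 8E 33 84 CF A0 C0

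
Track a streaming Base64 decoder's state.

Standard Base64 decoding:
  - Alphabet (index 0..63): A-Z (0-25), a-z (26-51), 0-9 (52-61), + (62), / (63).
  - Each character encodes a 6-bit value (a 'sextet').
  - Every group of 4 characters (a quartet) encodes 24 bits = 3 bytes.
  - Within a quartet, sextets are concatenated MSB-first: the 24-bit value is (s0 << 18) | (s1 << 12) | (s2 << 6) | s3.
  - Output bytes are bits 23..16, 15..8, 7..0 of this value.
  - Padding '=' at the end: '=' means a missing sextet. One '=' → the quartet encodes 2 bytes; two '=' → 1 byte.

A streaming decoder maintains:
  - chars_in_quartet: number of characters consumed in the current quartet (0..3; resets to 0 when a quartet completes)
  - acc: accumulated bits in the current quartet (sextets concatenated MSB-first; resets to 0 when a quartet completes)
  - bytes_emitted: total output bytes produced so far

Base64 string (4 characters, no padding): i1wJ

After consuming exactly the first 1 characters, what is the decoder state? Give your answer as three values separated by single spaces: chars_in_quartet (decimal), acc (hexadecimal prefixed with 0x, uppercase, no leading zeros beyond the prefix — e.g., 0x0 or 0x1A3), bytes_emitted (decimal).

After char 0 ('i'=34): chars_in_quartet=1 acc=0x22 bytes_emitted=0

Answer: 1 0x22 0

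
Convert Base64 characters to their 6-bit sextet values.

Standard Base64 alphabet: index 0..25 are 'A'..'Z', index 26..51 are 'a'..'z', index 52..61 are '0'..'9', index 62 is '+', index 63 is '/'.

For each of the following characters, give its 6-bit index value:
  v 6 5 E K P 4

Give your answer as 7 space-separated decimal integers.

'v': a..z range, 26 + ord('v') − ord('a') = 47
'6': 0..9 range, 52 + ord('6') − ord('0') = 58
'5': 0..9 range, 52 + ord('5') − ord('0') = 57
'E': A..Z range, ord('E') − ord('A') = 4
'K': A..Z range, ord('K') − ord('A') = 10
'P': A..Z range, ord('P') − ord('A') = 15
'4': 0..9 range, 52 + ord('4') − ord('0') = 56

Answer: 47 58 57 4 10 15 56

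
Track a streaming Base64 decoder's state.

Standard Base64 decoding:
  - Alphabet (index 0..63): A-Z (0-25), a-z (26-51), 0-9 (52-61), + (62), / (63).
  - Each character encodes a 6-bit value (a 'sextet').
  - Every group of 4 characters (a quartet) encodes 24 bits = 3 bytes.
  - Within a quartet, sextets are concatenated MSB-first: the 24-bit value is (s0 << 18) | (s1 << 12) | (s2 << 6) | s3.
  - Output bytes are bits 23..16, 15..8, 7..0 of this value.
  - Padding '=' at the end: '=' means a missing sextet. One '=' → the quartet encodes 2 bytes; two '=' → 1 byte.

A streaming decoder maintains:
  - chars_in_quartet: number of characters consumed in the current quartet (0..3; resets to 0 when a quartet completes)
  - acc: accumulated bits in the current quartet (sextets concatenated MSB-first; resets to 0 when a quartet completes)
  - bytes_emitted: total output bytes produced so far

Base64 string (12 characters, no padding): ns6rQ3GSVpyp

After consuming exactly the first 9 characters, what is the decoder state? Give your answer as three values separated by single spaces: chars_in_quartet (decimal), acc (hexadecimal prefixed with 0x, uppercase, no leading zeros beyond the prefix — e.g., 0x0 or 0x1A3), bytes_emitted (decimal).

After char 0 ('n'=39): chars_in_quartet=1 acc=0x27 bytes_emitted=0
After char 1 ('s'=44): chars_in_quartet=2 acc=0x9EC bytes_emitted=0
After char 2 ('6'=58): chars_in_quartet=3 acc=0x27B3A bytes_emitted=0
After char 3 ('r'=43): chars_in_quartet=4 acc=0x9ECEAB -> emit 9E CE AB, reset; bytes_emitted=3
After char 4 ('Q'=16): chars_in_quartet=1 acc=0x10 bytes_emitted=3
After char 5 ('3'=55): chars_in_quartet=2 acc=0x437 bytes_emitted=3
After char 6 ('G'=6): chars_in_quartet=3 acc=0x10DC6 bytes_emitted=3
After char 7 ('S'=18): chars_in_quartet=4 acc=0x437192 -> emit 43 71 92, reset; bytes_emitted=6
After char 8 ('V'=21): chars_in_quartet=1 acc=0x15 bytes_emitted=6

Answer: 1 0x15 6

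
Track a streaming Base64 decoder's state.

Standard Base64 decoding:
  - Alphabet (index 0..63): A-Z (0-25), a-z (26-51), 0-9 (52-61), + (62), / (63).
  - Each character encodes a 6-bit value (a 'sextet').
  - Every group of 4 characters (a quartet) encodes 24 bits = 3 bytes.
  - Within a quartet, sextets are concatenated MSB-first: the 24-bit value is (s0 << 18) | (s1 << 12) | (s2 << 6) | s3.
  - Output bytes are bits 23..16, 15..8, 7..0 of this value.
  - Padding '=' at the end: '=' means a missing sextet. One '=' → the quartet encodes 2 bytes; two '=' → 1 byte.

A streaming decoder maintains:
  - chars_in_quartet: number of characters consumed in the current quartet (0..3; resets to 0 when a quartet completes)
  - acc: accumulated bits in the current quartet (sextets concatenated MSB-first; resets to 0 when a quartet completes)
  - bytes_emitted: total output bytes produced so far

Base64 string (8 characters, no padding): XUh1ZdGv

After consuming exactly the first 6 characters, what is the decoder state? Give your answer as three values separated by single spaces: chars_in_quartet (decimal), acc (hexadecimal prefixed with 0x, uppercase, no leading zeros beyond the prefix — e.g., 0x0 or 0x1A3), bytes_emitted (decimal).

Answer: 2 0x65D 3

Derivation:
After char 0 ('X'=23): chars_in_quartet=1 acc=0x17 bytes_emitted=0
After char 1 ('U'=20): chars_in_quartet=2 acc=0x5D4 bytes_emitted=0
After char 2 ('h'=33): chars_in_quartet=3 acc=0x17521 bytes_emitted=0
After char 3 ('1'=53): chars_in_quartet=4 acc=0x5D4875 -> emit 5D 48 75, reset; bytes_emitted=3
After char 4 ('Z'=25): chars_in_quartet=1 acc=0x19 bytes_emitted=3
After char 5 ('d'=29): chars_in_quartet=2 acc=0x65D bytes_emitted=3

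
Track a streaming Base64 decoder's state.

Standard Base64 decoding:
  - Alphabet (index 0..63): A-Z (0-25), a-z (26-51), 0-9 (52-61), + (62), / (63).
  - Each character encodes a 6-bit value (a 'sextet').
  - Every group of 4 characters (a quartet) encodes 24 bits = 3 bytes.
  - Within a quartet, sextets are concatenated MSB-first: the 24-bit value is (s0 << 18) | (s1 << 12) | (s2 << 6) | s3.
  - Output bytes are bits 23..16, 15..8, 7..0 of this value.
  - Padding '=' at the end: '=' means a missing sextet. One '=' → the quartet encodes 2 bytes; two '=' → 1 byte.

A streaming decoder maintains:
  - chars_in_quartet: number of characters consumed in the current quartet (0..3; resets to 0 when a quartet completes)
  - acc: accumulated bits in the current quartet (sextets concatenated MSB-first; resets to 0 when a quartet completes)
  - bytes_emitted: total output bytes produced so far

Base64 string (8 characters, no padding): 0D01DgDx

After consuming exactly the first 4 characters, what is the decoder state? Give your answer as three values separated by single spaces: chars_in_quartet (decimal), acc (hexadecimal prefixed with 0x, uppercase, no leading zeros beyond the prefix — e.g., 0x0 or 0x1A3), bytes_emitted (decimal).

After char 0 ('0'=52): chars_in_quartet=1 acc=0x34 bytes_emitted=0
After char 1 ('D'=3): chars_in_quartet=2 acc=0xD03 bytes_emitted=0
After char 2 ('0'=52): chars_in_quartet=3 acc=0x340F4 bytes_emitted=0
After char 3 ('1'=53): chars_in_quartet=4 acc=0xD03D35 -> emit D0 3D 35, reset; bytes_emitted=3

Answer: 0 0x0 3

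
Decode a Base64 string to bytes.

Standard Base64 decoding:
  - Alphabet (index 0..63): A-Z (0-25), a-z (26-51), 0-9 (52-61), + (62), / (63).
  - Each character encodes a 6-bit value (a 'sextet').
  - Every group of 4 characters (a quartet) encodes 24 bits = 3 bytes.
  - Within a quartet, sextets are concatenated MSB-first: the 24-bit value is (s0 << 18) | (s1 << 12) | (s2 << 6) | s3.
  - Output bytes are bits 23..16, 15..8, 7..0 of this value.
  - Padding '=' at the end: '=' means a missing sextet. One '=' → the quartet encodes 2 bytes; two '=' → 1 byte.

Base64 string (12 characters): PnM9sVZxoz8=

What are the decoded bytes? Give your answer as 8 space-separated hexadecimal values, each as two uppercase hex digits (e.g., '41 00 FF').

Answer: 3E 73 3D B1 56 71 A3 3F

Derivation:
After char 0 ('P'=15): chars_in_quartet=1 acc=0xF bytes_emitted=0
After char 1 ('n'=39): chars_in_quartet=2 acc=0x3E7 bytes_emitted=0
After char 2 ('M'=12): chars_in_quartet=3 acc=0xF9CC bytes_emitted=0
After char 3 ('9'=61): chars_in_quartet=4 acc=0x3E733D -> emit 3E 73 3D, reset; bytes_emitted=3
After char 4 ('s'=44): chars_in_quartet=1 acc=0x2C bytes_emitted=3
After char 5 ('V'=21): chars_in_quartet=2 acc=0xB15 bytes_emitted=3
After char 6 ('Z'=25): chars_in_quartet=3 acc=0x2C559 bytes_emitted=3
After char 7 ('x'=49): chars_in_quartet=4 acc=0xB15671 -> emit B1 56 71, reset; bytes_emitted=6
After char 8 ('o'=40): chars_in_quartet=1 acc=0x28 bytes_emitted=6
After char 9 ('z'=51): chars_in_quartet=2 acc=0xA33 bytes_emitted=6
After char 10 ('8'=60): chars_in_quartet=3 acc=0x28CFC bytes_emitted=6
Padding '=': partial quartet acc=0x28CFC -> emit A3 3F; bytes_emitted=8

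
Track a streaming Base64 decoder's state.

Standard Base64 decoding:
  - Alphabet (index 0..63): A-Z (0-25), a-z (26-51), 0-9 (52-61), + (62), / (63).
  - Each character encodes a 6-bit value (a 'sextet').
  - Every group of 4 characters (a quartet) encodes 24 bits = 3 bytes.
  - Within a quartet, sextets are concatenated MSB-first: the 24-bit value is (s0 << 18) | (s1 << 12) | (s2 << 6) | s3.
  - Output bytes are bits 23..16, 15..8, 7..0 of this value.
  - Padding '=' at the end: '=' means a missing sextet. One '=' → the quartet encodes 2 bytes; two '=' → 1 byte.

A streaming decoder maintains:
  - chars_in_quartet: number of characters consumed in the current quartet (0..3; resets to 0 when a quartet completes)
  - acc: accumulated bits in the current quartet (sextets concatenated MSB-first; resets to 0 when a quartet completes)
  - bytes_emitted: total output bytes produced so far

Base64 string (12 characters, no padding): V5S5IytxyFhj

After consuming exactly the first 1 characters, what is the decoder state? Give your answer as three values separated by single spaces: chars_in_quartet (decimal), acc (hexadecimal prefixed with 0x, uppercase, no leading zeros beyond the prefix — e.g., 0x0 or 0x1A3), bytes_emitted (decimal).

After char 0 ('V'=21): chars_in_quartet=1 acc=0x15 bytes_emitted=0

Answer: 1 0x15 0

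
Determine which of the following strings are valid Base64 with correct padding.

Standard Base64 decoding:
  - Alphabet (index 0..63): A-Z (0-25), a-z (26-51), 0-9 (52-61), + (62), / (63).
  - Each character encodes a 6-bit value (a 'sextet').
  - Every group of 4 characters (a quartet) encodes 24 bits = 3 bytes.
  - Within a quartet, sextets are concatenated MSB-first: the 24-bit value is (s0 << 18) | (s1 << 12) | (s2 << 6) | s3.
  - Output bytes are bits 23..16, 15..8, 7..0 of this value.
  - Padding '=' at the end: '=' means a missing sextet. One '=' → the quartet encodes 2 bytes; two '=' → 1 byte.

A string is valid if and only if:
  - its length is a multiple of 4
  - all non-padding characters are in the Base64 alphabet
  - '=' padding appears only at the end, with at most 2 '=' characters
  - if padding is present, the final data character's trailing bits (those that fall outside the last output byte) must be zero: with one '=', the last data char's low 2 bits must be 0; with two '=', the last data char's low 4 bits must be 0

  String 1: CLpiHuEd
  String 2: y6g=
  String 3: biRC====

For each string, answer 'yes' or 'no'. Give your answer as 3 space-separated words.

String 1: 'CLpiHuEd' → valid
String 2: 'y6g=' → valid
String 3: 'biRC====' → invalid (4 pad chars (max 2))

Answer: yes yes no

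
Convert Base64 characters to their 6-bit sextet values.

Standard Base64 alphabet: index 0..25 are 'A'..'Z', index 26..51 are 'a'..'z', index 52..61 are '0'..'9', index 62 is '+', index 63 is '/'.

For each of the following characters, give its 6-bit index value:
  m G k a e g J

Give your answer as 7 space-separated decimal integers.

Answer: 38 6 36 26 30 32 9

Derivation:
'm': a..z range, 26 + ord('m') − ord('a') = 38
'G': A..Z range, ord('G') − ord('A') = 6
'k': a..z range, 26 + ord('k') − ord('a') = 36
'a': a..z range, 26 + ord('a') − ord('a') = 26
'e': a..z range, 26 + ord('e') − ord('a') = 30
'g': a..z range, 26 + ord('g') − ord('a') = 32
'J': A..Z range, ord('J') − ord('A') = 9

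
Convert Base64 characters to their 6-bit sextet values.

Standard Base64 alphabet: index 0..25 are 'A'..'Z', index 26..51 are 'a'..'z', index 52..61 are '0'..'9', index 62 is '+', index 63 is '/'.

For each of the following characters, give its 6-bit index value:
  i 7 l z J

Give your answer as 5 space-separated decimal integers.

Answer: 34 59 37 51 9

Derivation:
'i': a..z range, 26 + ord('i') − ord('a') = 34
'7': 0..9 range, 52 + ord('7') − ord('0') = 59
'l': a..z range, 26 + ord('l') − ord('a') = 37
'z': a..z range, 26 + ord('z') − ord('a') = 51
'J': A..Z range, ord('J') − ord('A') = 9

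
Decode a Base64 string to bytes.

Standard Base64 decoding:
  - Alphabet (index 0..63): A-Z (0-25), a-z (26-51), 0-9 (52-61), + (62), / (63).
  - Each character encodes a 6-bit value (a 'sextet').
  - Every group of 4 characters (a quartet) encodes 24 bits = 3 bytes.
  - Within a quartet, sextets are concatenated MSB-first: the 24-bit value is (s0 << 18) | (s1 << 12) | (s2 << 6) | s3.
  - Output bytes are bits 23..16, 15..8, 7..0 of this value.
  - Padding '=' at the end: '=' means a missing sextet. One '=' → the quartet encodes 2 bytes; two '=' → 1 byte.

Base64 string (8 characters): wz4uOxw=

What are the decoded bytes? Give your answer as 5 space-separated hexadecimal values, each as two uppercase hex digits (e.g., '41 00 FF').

Answer: C3 3E 2E 3B 1C

Derivation:
After char 0 ('w'=48): chars_in_quartet=1 acc=0x30 bytes_emitted=0
After char 1 ('z'=51): chars_in_quartet=2 acc=0xC33 bytes_emitted=0
After char 2 ('4'=56): chars_in_quartet=3 acc=0x30CF8 bytes_emitted=0
After char 3 ('u'=46): chars_in_quartet=4 acc=0xC33E2E -> emit C3 3E 2E, reset; bytes_emitted=3
After char 4 ('O'=14): chars_in_quartet=1 acc=0xE bytes_emitted=3
After char 5 ('x'=49): chars_in_quartet=2 acc=0x3B1 bytes_emitted=3
After char 6 ('w'=48): chars_in_quartet=3 acc=0xEC70 bytes_emitted=3
Padding '=': partial quartet acc=0xEC70 -> emit 3B 1C; bytes_emitted=5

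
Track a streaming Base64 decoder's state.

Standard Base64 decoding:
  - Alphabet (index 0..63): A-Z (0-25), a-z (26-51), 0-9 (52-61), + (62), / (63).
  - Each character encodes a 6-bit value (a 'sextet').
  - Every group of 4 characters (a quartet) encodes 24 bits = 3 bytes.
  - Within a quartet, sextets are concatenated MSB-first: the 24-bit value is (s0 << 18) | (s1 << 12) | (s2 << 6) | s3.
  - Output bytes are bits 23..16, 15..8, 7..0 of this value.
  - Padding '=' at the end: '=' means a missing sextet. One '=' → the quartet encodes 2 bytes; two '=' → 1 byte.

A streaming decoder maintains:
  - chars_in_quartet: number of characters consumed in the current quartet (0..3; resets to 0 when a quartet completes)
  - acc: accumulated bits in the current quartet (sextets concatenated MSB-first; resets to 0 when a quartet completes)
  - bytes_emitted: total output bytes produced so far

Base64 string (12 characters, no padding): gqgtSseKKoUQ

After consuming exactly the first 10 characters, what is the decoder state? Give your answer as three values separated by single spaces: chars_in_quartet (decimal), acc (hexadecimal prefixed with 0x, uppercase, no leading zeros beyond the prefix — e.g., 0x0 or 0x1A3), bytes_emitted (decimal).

Answer: 2 0x2A8 6

Derivation:
After char 0 ('g'=32): chars_in_quartet=1 acc=0x20 bytes_emitted=0
After char 1 ('q'=42): chars_in_quartet=2 acc=0x82A bytes_emitted=0
After char 2 ('g'=32): chars_in_quartet=3 acc=0x20AA0 bytes_emitted=0
After char 3 ('t'=45): chars_in_quartet=4 acc=0x82A82D -> emit 82 A8 2D, reset; bytes_emitted=3
After char 4 ('S'=18): chars_in_quartet=1 acc=0x12 bytes_emitted=3
After char 5 ('s'=44): chars_in_quartet=2 acc=0x4AC bytes_emitted=3
After char 6 ('e'=30): chars_in_quartet=3 acc=0x12B1E bytes_emitted=3
After char 7 ('K'=10): chars_in_quartet=4 acc=0x4AC78A -> emit 4A C7 8A, reset; bytes_emitted=6
After char 8 ('K'=10): chars_in_quartet=1 acc=0xA bytes_emitted=6
After char 9 ('o'=40): chars_in_quartet=2 acc=0x2A8 bytes_emitted=6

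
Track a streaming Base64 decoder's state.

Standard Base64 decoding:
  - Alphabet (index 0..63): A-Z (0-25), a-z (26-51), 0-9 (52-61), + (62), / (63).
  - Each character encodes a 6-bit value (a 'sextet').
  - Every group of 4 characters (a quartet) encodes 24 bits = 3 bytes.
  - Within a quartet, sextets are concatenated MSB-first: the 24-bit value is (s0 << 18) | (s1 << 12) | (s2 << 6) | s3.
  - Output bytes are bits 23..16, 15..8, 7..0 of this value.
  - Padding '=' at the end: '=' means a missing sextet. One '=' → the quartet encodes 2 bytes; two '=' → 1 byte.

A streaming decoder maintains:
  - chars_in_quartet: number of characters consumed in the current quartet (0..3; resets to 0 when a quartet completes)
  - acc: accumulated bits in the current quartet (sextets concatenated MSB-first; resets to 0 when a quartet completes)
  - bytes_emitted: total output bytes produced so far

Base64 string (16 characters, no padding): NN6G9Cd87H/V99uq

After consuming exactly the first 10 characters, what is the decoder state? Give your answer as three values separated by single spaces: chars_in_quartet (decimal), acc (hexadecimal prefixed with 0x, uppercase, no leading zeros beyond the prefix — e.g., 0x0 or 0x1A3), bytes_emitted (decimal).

Answer: 2 0xEC7 6

Derivation:
After char 0 ('N'=13): chars_in_quartet=1 acc=0xD bytes_emitted=0
After char 1 ('N'=13): chars_in_quartet=2 acc=0x34D bytes_emitted=0
After char 2 ('6'=58): chars_in_quartet=3 acc=0xD37A bytes_emitted=0
After char 3 ('G'=6): chars_in_quartet=4 acc=0x34DE86 -> emit 34 DE 86, reset; bytes_emitted=3
After char 4 ('9'=61): chars_in_quartet=1 acc=0x3D bytes_emitted=3
After char 5 ('C'=2): chars_in_quartet=2 acc=0xF42 bytes_emitted=3
After char 6 ('d'=29): chars_in_quartet=3 acc=0x3D09D bytes_emitted=3
After char 7 ('8'=60): chars_in_quartet=4 acc=0xF4277C -> emit F4 27 7C, reset; bytes_emitted=6
After char 8 ('7'=59): chars_in_quartet=1 acc=0x3B bytes_emitted=6
After char 9 ('H'=7): chars_in_quartet=2 acc=0xEC7 bytes_emitted=6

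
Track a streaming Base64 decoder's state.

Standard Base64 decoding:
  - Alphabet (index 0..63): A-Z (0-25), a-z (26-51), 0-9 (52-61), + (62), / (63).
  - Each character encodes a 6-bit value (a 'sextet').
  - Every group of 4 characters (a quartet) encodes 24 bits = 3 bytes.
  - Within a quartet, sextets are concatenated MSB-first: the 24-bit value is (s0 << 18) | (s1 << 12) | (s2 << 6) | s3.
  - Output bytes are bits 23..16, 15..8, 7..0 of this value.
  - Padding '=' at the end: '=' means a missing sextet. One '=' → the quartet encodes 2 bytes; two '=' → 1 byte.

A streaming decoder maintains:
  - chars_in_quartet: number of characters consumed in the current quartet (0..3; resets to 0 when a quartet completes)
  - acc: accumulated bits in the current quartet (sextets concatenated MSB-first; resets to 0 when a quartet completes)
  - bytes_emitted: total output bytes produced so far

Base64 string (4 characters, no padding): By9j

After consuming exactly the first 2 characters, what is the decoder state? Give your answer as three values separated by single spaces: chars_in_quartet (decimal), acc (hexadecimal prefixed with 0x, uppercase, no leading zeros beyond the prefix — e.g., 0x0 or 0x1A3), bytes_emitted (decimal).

After char 0 ('B'=1): chars_in_quartet=1 acc=0x1 bytes_emitted=0
After char 1 ('y'=50): chars_in_quartet=2 acc=0x72 bytes_emitted=0

Answer: 2 0x72 0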